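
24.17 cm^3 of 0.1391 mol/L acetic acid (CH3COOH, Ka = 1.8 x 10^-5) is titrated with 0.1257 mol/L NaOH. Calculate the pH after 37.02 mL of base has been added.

12.32

n(acid) = 0.1391 x 0.02417 = 0.003362 mol; n(NaOH) added = 0.1257 x 0.03702 = 0.004653 mol.
Base is in excess by 0.004653 - 0.003362 = 0.001291 mol in a total volume of 0.06119 L.
[OH^-] = 0.001291/0.06119 = 0.02110 M, so pOH = 1.68 and pH = 14.00 - 1.68 = 12.32.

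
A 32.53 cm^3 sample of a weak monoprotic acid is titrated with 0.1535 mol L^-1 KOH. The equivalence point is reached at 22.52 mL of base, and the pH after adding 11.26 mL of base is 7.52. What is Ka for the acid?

3.0 x 10^-8

11.26 mL is half of the equivalence volume, so this is the half-equivalence point where [HA] = [A^-].
At half-equivalence pH = pKa, so pKa = 7.52.
Ka = 10^(-7.52) = 3.0 x 10^-8.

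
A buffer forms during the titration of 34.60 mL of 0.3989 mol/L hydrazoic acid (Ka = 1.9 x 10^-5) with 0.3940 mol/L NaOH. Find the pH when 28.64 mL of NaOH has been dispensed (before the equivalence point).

5.37

Initial n(HN3) = 0.3989 x 0.03460 = 0.01380 mol.
n(NaOH) added = 0.3940 x 0.02864 = 0.01128 mol, converting that many moles of HN3 to N3-.
Remaining n(HN3) = 0.002518 mol; n(N3-) = 0.01128 mol.
By Henderson-Hasselbalch, pH = pKa + log([A^-]/[HA]) = 4.72 + log(0.01128/0.002518) = 4.72 + (+0.65) = 5.37.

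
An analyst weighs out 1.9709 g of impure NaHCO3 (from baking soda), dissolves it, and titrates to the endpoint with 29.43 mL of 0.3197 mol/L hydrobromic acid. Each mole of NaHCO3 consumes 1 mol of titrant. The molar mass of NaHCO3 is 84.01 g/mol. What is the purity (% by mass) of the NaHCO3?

40.1%

n(HBr) = 0.3197 x 0.02943 = 0.009409 mol.
n(NaHCO3) = 0.009409 / 1 = 0.009409 mol.
mass of NaHCO3 = 0.009409 x 84.01 = 0.7904 g.
% purity = 0.7904 / 1.9709 x 100 = 40.1%.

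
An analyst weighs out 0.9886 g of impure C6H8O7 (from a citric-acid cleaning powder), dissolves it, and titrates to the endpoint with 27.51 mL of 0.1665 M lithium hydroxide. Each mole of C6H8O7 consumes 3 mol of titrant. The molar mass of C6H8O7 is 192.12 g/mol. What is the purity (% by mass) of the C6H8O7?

n(LiOH) = 0.1665 x 0.02751 = 0.004580 mol.
n(C6H8O7) = 0.004580 / 3 = 0.001527 mol.
mass of C6H8O7 = 0.001527 x 192.12 = 0.2933 g.
% purity = 0.2933 / 0.9886 x 100 = 29.7%.

29.7%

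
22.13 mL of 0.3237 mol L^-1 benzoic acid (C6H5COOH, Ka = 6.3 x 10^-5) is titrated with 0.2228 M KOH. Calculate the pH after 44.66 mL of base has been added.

n(acid) = 0.3237 x 0.02213 = 0.007163 mol; n(KOH) added = 0.2228 x 0.04466 = 0.009950 mol.
Base is in excess by 0.009950 - 0.007163 = 0.002787 mol in a total volume of 0.06679 L.
[OH^-] = 0.002787/0.06679 = 0.04172 M, so pOH = 1.38 and pH = 14.00 - 1.38 = 12.62.

12.62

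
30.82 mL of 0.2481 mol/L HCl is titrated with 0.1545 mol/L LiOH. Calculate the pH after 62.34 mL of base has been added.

12.33

n(acid) = 0.2481 x 0.03082 = 0.007646 mol; n(LiOH) added = 0.1545 x 0.06234 = 0.009632 mol.
Base is in excess by 0.009632 - 0.007646 = 0.001985 mol in a total volume of 0.09316 L.
[OH^-] = 0.001985/0.09316 = 0.02131 M, so pOH = 1.67 and pH = 14.00 - 1.67 = 12.33.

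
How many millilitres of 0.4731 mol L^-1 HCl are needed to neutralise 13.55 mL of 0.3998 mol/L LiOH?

11.5 mL

n(LiOH) = 0.3998 mol/L x 0.01355 L = 0.005417 mol.
At equivalence n(HCl) = n(LiOH) = 0.005417 mol.
V(HCl) = 0.005417 / 0.4731 = 0.01145 L = 11.5 mL.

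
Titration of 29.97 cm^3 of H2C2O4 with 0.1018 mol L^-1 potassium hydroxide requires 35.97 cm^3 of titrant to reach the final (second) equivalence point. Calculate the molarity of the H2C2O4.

n(KOH) = 0.1018 x 0.03597 = 0.003662 mol.
At the final (second) equivalence point, 2 mol OH^- react per mol H2C2O4, so n(H2C2O4) = 0.003662 / 2 = 0.001831 mol.
[H2C2O4] = 0.001831 / 0.02997 L = 0.0611 M.

0.0611 M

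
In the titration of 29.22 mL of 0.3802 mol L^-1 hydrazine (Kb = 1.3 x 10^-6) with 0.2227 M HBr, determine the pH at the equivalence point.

4.48

n(N2H4) = 0.3802 x 0.02922 = 0.01111 mol; V(HBr) at equivalence = 0.01111/0.2227 = 0.04989 L.
At equivalence the base is fully converted to N2H5+; total volume = 0.07911 L, so [N2H5+] = 0.01111/0.07911 = 0.1404 M.
Ka(N2H5+) = Kw/Kb = 1.0e-14 / 1.3 x 10^-6 = 7.69e-9.
[H^+] = sqrt(Ka x [N2H5+]) = sqrt(7.69e-9 x 0.1404) = 3.29e-5 M.
pH = -log(3.29e-5) = 4.48.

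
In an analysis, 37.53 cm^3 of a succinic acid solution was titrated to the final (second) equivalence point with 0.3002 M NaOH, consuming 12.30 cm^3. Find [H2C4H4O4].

0.0492 M

n(NaOH) = 0.3002 x 0.01230 = 0.003692 mol.
At the final (second) equivalence point, 2 mol OH^- react per mol H2C4H4O4, so n(H2C4H4O4) = 0.003692 / 2 = 0.001846 mol.
[H2C4H4O4] = 0.001846 / 0.03753 L = 0.0492 M.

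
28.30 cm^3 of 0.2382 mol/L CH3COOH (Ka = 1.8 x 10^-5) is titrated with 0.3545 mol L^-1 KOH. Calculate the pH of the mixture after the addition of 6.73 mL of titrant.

Initial n(CH3COOH) = 0.2382 x 0.02830 = 0.006741 mol.
n(KOH) added = 0.3545 x 0.006730 = 0.002386 mol, converting that many moles of CH3COOH to CH3COO-.
Remaining n(CH3COOH) = 0.004355 mol; n(CH3COO-) = 0.002386 mol.
By Henderson-Hasselbalch, pH = pKa + log([A^-]/[HA]) = 4.74 + log(0.002386/0.004355) = 4.74 + (-0.26) = 4.48.

4.48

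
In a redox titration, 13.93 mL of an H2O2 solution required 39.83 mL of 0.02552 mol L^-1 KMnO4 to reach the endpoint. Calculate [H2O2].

n(KMnO4) = 0.02552 x 0.03983 = 0.001016 mol.
From the balanced equation, 2 mol KMnO4 reacts with 5 mol H2O2, so n(H2O2) = 0.001016 x 5/2 = 0.002541 mol.
[H2O2] = 0.002541 / 0.01393 L = 0.182 M.

0.182 M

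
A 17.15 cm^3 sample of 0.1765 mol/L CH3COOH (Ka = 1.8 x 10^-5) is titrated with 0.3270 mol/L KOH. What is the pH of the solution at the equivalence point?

8.90

n(CH3COOH) = 0.1765 x 0.01715 = 0.003027 mol; V(KOH) at equivalence = 0.003027/0.3270 = 0.009257 L.
At equivalence all the acid is converted to CH3COO-; total volume = 0.01715 + 0.009257 = 0.02641 L, so [CH3COO-] = 0.003027/0.02641 = 0.1146 M.
Kb = Kw/Ka = 1.0e-14 / 1.8 x 10^-5 = 5.56e-10.
[OH^-] = sqrt(Kb x [CH3COO-]) = sqrt(5.56e-10 x 0.1146) = 7.98e-6 M.
pOH = 5.10, so pH = 14.00 - 5.10 = 8.90.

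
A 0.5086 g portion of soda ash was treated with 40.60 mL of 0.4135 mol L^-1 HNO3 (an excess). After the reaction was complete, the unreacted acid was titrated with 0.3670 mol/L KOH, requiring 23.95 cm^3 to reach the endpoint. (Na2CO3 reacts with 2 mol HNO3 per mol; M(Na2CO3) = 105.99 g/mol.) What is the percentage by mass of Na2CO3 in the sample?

Total n(HNO3) added = 0.4135 x 0.04060 = 0.01679 mol.
n(KOH) used = 0.3670 x 0.02395 = 0.008790 mol, which equals the excess n(HNO3).
So n(HNO3) consumed by the sample = 0.01679 - 0.008790 = 0.007998 mol.
n(Na2CO3) = 0.007998 / 2 = 0.003999 mol.
mass Na2CO3 = 0.003999 x 105.99 = 0.4239 g, so %Na2CO3 = 0.4239/0.5086 x 100 = 83.3%.

83.3%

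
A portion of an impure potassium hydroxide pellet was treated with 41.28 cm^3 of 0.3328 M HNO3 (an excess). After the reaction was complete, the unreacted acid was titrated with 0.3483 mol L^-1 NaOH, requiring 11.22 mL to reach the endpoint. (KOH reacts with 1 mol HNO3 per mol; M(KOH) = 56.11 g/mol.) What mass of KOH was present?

0.552 g

Total n(HNO3) added = 0.3328 x 0.04128 = 0.01374 mol.
n(NaOH) used = 0.3483 x 0.01122 = 0.003908 mol, which equals the excess n(HNO3).
So n(HNO3) consumed by the sample = 0.01374 - 0.003908 = 0.009830 mol.
n(KOH) = 0.009830 / 1 = 0.009830 mol.
mass = 0.009830 mol x 56.11 g/mol = 0.552 g.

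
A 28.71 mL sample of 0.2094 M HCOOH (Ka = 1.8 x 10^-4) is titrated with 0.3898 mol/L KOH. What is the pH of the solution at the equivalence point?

8.44

n(HCOOH) = 0.2094 x 0.02871 = 0.006012 mol; V(KOH) at equivalence = 0.006012/0.3898 = 0.01542 L.
At equivalence all the acid is converted to HCOO-; total volume = 0.02871 + 0.01542 = 0.04413 L, so [HCOO-] = 0.006012/0.04413 = 0.1362 M.
Kb = Kw/Ka = 1.0e-14 / 1.8 x 10^-4 = 5.56e-11.
[OH^-] = sqrt(Kb x [HCOO-]) = sqrt(5.56e-11 x 0.1362) = 2.75e-6 M.
pOH = 5.56, so pH = 14.00 - 5.56 = 8.44.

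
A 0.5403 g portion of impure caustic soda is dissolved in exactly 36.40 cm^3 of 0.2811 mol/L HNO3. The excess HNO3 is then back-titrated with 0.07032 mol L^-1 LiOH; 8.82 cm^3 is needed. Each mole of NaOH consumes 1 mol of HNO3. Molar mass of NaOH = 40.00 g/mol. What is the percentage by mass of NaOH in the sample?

Total n(HNO3) added = 0.2811 x 0.03640 = 0.01023 mol.
n(LiOH) used = 0.07032 x 0.008820 = 0.0006202 mol, which equals the excess n(HNO3).
So n(HNO3) consumed by the sample = 0.01023 - 0.0006202 = 0.009612 mol.
n(NaOH) = 0.009612 / 1 = 0.009612 mol.
mass NaOH = 0.009612 x 40.00 = 0.3845 g, so %NaOH = 0.3845/0.5403 x 100 = 71.2%.

71.2%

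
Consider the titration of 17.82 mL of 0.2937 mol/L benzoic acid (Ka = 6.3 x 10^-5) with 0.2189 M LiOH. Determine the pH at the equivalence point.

8.65

n(C6H5COOH) = 0.2937 x 0.01782 = 0.005234 mol; V(LiOH) at equivalence = 0.005234/0.2189 = 0.02391 L.
At equivalence all the acid is converted to C6H5COO-; total volume = 0.01782 + 0.02391 = 0.04173 L, so [C6H5COO-] = 0.005234/0.04173 = 0.1254 M.
Kb = Kw/Ka = 1.0e-14 / 6.3 x 10^-5 = 1.59e-10.
[OH^-] = sqrt(Kb x [C6H5COO-]) = sqrt(1.59e-10 x 0.1254) = 4.46e-6 M.
pOH = 5.35, so pH = 14.00 - 5.35 = 8.65.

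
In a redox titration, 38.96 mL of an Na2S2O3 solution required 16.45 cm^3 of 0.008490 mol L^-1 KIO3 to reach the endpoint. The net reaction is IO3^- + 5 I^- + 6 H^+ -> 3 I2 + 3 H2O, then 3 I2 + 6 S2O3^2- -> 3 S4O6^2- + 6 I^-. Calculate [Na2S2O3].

n(KIO3) = 0.008490 x 0.01645 = 0.0001397 mol.
From the balanced equation, 1 mol KIO3 reacts with 6 mol Na2S2O3, so n(Na2S2O3) = 0.0001397 x 6/1 = 0.0008380 mol.
[Na2S2O3] = 0.0008380 / 0.03896 L = 0.0215 M.

0.0215 M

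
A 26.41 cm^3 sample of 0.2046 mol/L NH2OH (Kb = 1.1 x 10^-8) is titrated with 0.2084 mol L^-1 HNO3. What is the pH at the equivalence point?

3.51

n(NH2OH) = 0.2046 x 0.02641 = 0.005403 mol; V(HNO3) at equivalence = 0.005403/0.2084 = 0.02593 L.
At equivalence the base is fully converted to NH3OH+; total volume = 0.05234 L, so [NH3OH+] = 0.005403/0.05234 = 0.1032 M.
Ka(NH3OH+) = Kw/Kb = 1.0e-14 / 1.1 x 10^-8 = 9.09e-7.
[H^+] = sqrt(Ka x [NH3OH+]) = sqrt(9.09e-7 x 0.1032) = 0.000306 M.
pH = -log(0.000306) = 3.51.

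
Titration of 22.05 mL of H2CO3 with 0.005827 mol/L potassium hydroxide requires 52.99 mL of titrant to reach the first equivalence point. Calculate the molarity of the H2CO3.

0.0140 M

n(KOH) = 0.005827 x 0.05299 = 0.0003088 mol.
At the first equivalence point, 1 mol OH^- react per mol H2CO3, so n(H2CO3) = 0.0003088 / 1 = 0.0003088 mol.
[H2CO3] = 0.0003088 / 0.02205 L = 0.0140 M.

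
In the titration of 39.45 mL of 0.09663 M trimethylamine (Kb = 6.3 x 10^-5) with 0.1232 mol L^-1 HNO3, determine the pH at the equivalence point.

n((CH3)3N) = 0.09663 x 0.03945 = 0.003812 mol; V(HNO3) at equivalence = 0.003812/0.1232 = 0.03094 L.
At equivalence the base is fully converted to (CH3)3NH+; total volume = 0.07039 L, so [(CH3)3NH+] = 0.003812/0.07039 = 0.05415 M.
Ka((CH3)3NH+) = Kw/Kb = 1.0e-14 / 6.3 x 10^-5 = 1.59e-10.
[H^+] = sqrt(Ka x [(CH3)3NH+]) = sqrt(1.59e-10 x 0.05415) = 2.93e-6 M.
pH = -log(2.93e-6) = 5.53.

5.53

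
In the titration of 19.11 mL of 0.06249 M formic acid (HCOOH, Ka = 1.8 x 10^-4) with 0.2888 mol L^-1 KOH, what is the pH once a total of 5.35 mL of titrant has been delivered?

n(acid) = 0.06249 x 0.01911 = 0.001194 mol; n(KOH) added = 0.2888 x 0.005350 = 0.001545 mol.
Base is in excess by 0.001545 - 0.001194 = 0.0003509 mol in a total volume of 0.02446 L.
[OH^-] = 0.0003509/0.02446 = 0.01435 M, so pOH = 1.84 and pH = 14.00 - 1.84 = 12.16.

12.16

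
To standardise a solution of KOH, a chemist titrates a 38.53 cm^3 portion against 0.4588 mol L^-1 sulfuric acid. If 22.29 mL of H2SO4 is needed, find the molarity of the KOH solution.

n(H2SO4) delivered = 0.4588 x 0.02229 = 0.01023 mol.
The reaction is 2 KOH + 1 H2SO4, so n(KOH) = 0.01023 x 2/1 = 0.02045 mol.
[KOH] = 0.02045 mol / 0.03853 L = 0.531 M.

0.531 M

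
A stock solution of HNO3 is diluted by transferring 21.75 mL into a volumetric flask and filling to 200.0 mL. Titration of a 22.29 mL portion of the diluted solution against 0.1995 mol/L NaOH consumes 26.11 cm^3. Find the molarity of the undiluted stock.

2.15 M

n(NaOH) = 0.1995 x 0.02611 = 0.005209 mol.
n(HNO3) in the aliquot = 0.005209 mol.
[diluted HNO3] = 0.005209 / 0.02229 = 0.2337 M.
Dilution factor = 200.0/21.75 = 9.195, so [stock] = 0.2337 x 9.195 = 2.15 M.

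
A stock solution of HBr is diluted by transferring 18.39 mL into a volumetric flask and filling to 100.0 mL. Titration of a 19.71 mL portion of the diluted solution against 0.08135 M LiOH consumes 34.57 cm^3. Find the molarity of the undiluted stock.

0.776 M

n(LiOH) = 0.08135 x 0.03457 = 0.002812 mol.
n(HBr) in the aliquot = 0.002812 mol.
[diluted HBr] = 0.002812 / 0.01971 = 0.1427 M.
Dilution factor = 100.0/18.39 = 5.438, so [stock] = 0.1427 x 5.438 = 0.776 M.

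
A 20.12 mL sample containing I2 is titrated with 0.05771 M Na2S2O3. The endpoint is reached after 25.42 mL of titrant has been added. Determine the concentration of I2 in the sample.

n(Na2S2O3) = 0.05771 x 0.02542 = 0.001467 mol.
From the balanced equation, 2 mol Na2S2O3 reacts with 1 mol I2, so n(I2) = 0.001467 x 1/2 = 0.0007335 mol.
[I2] = 0.0007335 / 0.02012 L = 0.0365 M.

0.0365 M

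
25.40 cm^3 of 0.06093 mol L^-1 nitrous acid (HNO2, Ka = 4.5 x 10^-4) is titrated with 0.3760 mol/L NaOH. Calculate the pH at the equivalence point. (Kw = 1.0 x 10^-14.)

n(HNO2) = 0.06093 x 0.02540 = 0.001548 mol; V(NaOH) at equivalence = 0.001548/0.3760 = 0.004116 L.
At equivalence all the acid is converted to NO2-; total volume = 0.02540 + 0.004116 = 0.02952 L, so [NO2-] = 0.001548/0.02952 = 0.05243 M.
Kb = Kw/Ka = 1.0e-14 / 4.5 x 10^-4 = 2.22e-11.
[OH^-] = sqrt(Kb x [NO2-]) = sqrt(2.22e-11 x 0.05243) = 1.08e-6 M.
pOH = 5.97, so pH = 14.00 - 5.97 = 8.03.

8.03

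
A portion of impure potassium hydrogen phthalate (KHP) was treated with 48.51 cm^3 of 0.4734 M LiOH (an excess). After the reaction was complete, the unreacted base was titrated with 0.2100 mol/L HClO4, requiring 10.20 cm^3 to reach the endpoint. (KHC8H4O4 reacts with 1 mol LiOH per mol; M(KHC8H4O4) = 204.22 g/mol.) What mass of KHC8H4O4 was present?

Total n(LiOH) added = 0.4734 x 0.04851 = 0.02296 mol.
n(HClO4) used = 0.2100 x 0.01020 = 0.002142 mol, which equals the excess n(LiOH).
So n(LiOH) consumed by the sample = 0.02296 - 0.002142 = 0.02082 mol.
n(KHC8H4O4) = 0.02082 / 1 = 0.02082 mol.
mass = 0.02082 mol x 204.22 g/mol = 4.25 g.

4.25 g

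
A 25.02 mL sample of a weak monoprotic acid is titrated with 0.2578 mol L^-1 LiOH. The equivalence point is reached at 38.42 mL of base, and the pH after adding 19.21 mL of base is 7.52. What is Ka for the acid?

19.21 mL is half of the equivalence volume, so this is the half-equivalence point where [HA] = [A^-].
At half-equivalence pH = pKa, so pKa = 7.52.
Ka = 10^(-7.52) = 3.0 x 10^-8.

3.0 x 10^-8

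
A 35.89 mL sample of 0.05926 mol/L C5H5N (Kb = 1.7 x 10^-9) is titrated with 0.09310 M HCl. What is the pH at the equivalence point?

n(C5H5N) = 0.05926 x 0.03589 = 0.002127 mol; V(HCl) at equivalence = 0.002127/0.09310 = 0.02284 L.
At equivalence the base is fully converted to C5H5NH+; total volume = 0.05873 L, so [C5H5NH+] = 0.002127/0.05873 = 0.03621 M.
Ka(C5H5NH+) = Kw/Kb = 1.0e-14 / 1.7 x 10^-9 = 5.88e-6.
[H^+] = sqrt(Ka x [C5H5NH+]) = sqrt(5.88e-6 x 0.03621) = 0.000462 M.
pH = -log(0.000462) = 3.34.

3.34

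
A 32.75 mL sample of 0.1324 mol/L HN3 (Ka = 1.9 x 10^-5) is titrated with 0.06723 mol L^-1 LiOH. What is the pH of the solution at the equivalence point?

n(HN3) = 0.1324 x 0.03275 = 0.004336 mol; V(LiOH) at equivalence = 0.004336/0.06723 = 0.06450 L.
At equivalence all the acid is converted to N3-; total volume = 0.03275 + 0.06450 = 0.09725 L, so [N3-] = 0.004336/0.09725 = 0.04459 M.
Kb = Kw/Ka = 1.0e-14 / 1.9 x 10^-5 = 5.26e-10.
[OH^-] = sqrt(Kb x [N3-]) = sqrt(5.26e-10 x 0.04459) = 4.84e-6 M.
pOH = 5.31, so pH = 14.00 - 5.31 = 8.69.

8.69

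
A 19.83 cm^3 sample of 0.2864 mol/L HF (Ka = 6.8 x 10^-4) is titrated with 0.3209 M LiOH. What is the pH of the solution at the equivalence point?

8.17

n(HF) = 0.2864 x 0.01983 = 0.005679 mol; V(LiOH) at equivalence = 0.005679/0.3209 = 0.01770 L.
At equivalence all the acid is converted to F-; total volume = 0.01983 + 0.01770 = 0.03753 L, so [F-] = 0.005679/0.03753 = 0.1513 M.
Kb = Kw/Ka = 1.0e-14 / 6.8 x 10^-4 = 1.47e-11.
[OH^-] = sqrt(Kb x [F-]) = sqrt(1.47e-11 x 0.1513) = 1.49e-6 M.
pOH = 5.83, so pH = 14.00 - 5.83 = 8.17.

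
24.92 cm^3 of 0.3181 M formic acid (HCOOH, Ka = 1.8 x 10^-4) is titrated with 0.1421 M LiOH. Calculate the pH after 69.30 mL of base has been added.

n(acid) = 0.3181 x 0.02492 = 0.007927 mol; n(LiOH) added = 0.1421 x 0.06930 = 0.009848 mol.
Base is in excess by 0.009848 - 0.007927 = 0.001920 mol in a total volume of 0.09422 L.
[OH^-] = 0.001920/0.09422 = 0.02038 M, so pOH = 1.69 and pH = 14.00 - 1.69 = 12.31.

12.31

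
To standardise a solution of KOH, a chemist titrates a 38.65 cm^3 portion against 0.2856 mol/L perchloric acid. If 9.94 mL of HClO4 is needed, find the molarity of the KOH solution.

n(HClO4) delivered = 0.2856 x 0.009940 = 0.002839 mol.
For a 1:1 reaction, n(KOH) = 0.002839 mol.
[KOH] = 0.002839 mol / 0.03865 L = 0.0735 M.

0.0735 M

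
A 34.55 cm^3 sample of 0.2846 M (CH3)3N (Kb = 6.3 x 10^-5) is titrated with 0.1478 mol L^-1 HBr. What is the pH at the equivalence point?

n((CH3)3N) = 0.2846 x 0.03455 = 0.009833 mol; V(HBr) at equivalence = 0.009833/0.1478 = 0.06653 L.
At equivalence the base is fully converted to (CH3)3NH+; total volume = 0.1011 L, so [(CH3)3NH+] = 0.009833/0.1011 = 0.09728 M.
Ka((CH3)3NH+) = Kw/Kb = 1.0e-14 / 6.3 x 10^-5 = 1.59e-10.
[H^+] = sqrt(Ka x [(CH3)3NH+]) = sqrt(1.59e-10 x 0.09728) = 3.93e-6 M.
pH = -log(3.93e-6) = 5.41.

5.41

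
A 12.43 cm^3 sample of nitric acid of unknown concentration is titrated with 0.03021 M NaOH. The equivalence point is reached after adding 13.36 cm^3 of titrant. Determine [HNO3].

n(NaOH) delivered = 0.03021 x 0.01336 = 0.0004036 mol.
For a 1:1 reaction, n(HNO3) = 0.0004036 mol.
[HNO3] = 0.0004036 mol / 0.01243 L = 0.0325 M.

0.0325 M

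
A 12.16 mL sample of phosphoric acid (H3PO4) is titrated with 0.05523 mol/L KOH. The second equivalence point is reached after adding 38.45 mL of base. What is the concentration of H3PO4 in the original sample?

n(KOH) = 0.05523 x 0.03845 = 0.002124 mol.
At the second equivalence point, 2 mol OH^- react per mol H3PO4, so n(H3PO4) = 0.002124 / 2 = 0.001062 mol.
[H3PO4] = 0.001062 / 0.01216 L = 0.0873 M.

0.0873 M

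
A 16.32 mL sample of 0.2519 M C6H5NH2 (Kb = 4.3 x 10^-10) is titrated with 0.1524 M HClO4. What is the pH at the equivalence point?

2.83

n(C6H5NH2) = 0.2519 x 0.01632 = 0.004111 mol; V(HClO4) at equivalence = 0.004111/0.1524 = 0.02698 L.
At equivalence the base is fully converted to C6H5NH3+; total volume = 0.04330 L, so [C6H5NH3+] = 0.004111/0.04330 = 0.09495 M.
Ka(C6H5NH3+) = Kw/Kb = 1.0e-14 / 4.3 x 10^-10 = 2.33e-5.
[H^+] = sqrt(Ka x [C6H5NH3+]) = sqrt(2.33e-5 x 0.09495) = 0.00149 M.
pH = -log(0.00149) = 2.83.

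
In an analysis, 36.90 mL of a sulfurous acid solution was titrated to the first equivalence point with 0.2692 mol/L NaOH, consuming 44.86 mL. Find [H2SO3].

n(NaOH) = 0.2692 x 0.04486 = 0.01208 mol.
At the first equivalence point, 1 mol OH^- react per mol H2SO3, so n(H2SO3) = 0.01208 / 1 = 0.01208 mol.
[H2SO3] = 0.01208 / 0.03690 L = 0.327 M.

0.327 M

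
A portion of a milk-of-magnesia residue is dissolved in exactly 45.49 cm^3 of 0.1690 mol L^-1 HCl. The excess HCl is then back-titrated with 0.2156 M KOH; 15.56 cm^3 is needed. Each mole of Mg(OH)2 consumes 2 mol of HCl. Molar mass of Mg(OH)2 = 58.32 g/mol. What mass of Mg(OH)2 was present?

Total n(HCl) added = 0.1690 x 0.04549 = 0.007688 mol.
n(KOH) used = 0.2156 x 0.01556 = 0.003355 mol, which equals the excess n(HCl).
So n(HCl) consumed by the sample = 0.007688 - 0.003355 = 0.004333 mol.
n(Mg(OH)2) = 0.004333 / 2 = 0.002167 mol.
mass = 0.002167 mol x 58.32 g/mol = 0.126 g.

0.126 g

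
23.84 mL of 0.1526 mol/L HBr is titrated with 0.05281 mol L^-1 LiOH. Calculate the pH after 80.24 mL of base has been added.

n(acid) = 0.1526 x 0.02384 = 0.003638 mol; n(LiOH) added = 0.05281 x 0.08024 = 0.004237 mol.
Base is in excess by 0.004237 - 0.003638 = 0.0005995 mol in a total volume of 0.1041 L.
[OH^-] = 0.0005995/0.1041 = 0.005760 M, so pOH = 2.24 and pH = 14.00 - 2.24 = 11.76.

11.76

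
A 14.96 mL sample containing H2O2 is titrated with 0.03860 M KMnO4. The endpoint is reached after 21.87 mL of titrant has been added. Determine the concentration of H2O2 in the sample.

0.141 M

n(KMnO4) = 0.03860 x 0.02187 = 0.0008442 mol.
From the balanced equation, 2 mol KMnO4 reacts with 5 mol H2O2, so n(H2O2) = 0.0008442 x 5/2 = 0.002110 mol.
[H2O2] = 0.002110 / 0.01496 L = 0.141 M.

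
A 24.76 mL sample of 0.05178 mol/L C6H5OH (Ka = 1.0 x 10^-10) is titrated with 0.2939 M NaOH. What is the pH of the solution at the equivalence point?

11.32

n(C6H5OH) = 0.05178 x 0.02476 = 0.001282 mol; V(NaOH) at equivalence = 0.001282/0.2939 = 0.004362 L.
At equivalence all the acid is converted to C6H5O-; total volume = 0.02476 + 0.004362 = 0.02912 L, so [C6H5O-] = 0.001282/0.02912 = 0.04402 M.
Kb = Kw/Ka = 1.0e-14 / 1.0 x 10^-10 = 0.000100.
[OH^-] = sqrt(Kb x [C6H5O-]) = sqrt(0.000100 x 0.04402) = 0.00210 M.
pOH = 2.68, so pH = 14.00 - 2.68 = 11.32.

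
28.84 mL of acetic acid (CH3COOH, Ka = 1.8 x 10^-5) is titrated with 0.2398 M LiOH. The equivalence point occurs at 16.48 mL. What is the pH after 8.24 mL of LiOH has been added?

4.74

8.24 mL is exactly half the equivalence volume (16.48/2), i.e. the half-equivalence point.
There, n(HA) = n(A^-), so pH = pKa = -log(1.8 x 10^-5) = 4.74.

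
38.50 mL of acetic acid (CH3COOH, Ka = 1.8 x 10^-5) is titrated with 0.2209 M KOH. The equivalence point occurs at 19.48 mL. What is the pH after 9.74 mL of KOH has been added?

9.74 mL is exactly half the equivalence volume (19.48/2), i.e. the half-equivalence point.
There, n(HA) = n(A^-), so pH = pKa = -log(1.8 x 10^-5) = 4.74.

4.74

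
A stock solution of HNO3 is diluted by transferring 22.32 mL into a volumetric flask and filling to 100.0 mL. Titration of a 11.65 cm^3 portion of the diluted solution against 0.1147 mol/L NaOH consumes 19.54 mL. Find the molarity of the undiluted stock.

n(NaOH) = 0.1147 x 0.01954 = 0.002241 mol.
n(HNO3) in the aliquot = 0.002241 mol.
[diluted HNO3] = 0.002241 / 0.01165 = 0.1924 M.
Dilution factor = 100.0/22.32 = 4.480, so [stock] = 0.1924 x 4.480 = 0.862 M.

0.862 M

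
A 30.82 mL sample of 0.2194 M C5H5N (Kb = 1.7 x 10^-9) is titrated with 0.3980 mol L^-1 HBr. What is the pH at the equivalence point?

3.04

n(C5H5N) = 0.2194 x 0.03082 = 0.006762 mol; V(HBr) at equivalence = 0.006762/0.3980 = 0.01699 L.
At equivalence the base is fully converted to C5H5NH+; total volume = 0.04781 L, so [C5H5NH+] = 0.006762/0.04781 = 0.1414 M.
Ka(C5H5NH+) = Kw/Kb = 1.0e-14 / 1.7 x 10^-9 = 5.88e-6.
[H^+] = sqrt(Ka x [C5H5NH+]) = sqrt(5.88e-6 x 0.1414) = 0.000912 M.
pH = -log(0.000912) = 3.04.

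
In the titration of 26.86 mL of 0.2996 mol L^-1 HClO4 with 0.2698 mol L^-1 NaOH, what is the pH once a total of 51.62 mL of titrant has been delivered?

12.87

n(acid) = 0.2996 x 0.02686 = 0.008047 mol; n(NaOH) added = 0.2698 x 0.05162 = 0.01393 mol.
Base is in excess by 0.01393 - 0.008047 = 0.005880 mol in a total volume of 0.07848 L.
[OH^-] = 0.005880/0.07848 = 0.07492 M, so pOH = 1.13 and pH = 14.00 - 1.13 = 12.87.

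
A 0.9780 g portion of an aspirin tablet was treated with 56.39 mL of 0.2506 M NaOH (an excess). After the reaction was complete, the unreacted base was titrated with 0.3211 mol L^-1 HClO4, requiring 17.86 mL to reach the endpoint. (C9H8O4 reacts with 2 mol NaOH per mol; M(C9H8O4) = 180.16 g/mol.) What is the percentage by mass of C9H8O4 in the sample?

77.3%

Total n(NaOH) added = 0.2506 x 0.05639 = 0.01413 mol.
n(HClO4) used = 0.3211 x 0.01786 = 0.005735 mol, which equals the excess n(NaOH).
So n(NaOH) consumed by the sample = 0.01413 - 0.005735 = 0.008396 mol.
n(C9H8O4) = 0.008396 / 2 = 0.004198 mol.
mass C9H8O4 = 0.004198 x 180.16 = 0.7564 g, so %C9H8O4 = 0.7564/0.9780 x 100 = 77.3%.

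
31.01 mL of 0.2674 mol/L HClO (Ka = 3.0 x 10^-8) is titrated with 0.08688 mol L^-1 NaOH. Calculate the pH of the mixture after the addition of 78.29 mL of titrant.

Initial n(HClO) = 0.2674 x 0.03101 = 0.008292 mol.
n(NaOH) added = 0.08688 x 0.07829 = 0.006802 mol, converting that many moles of HClO to ClO-.
Remaining n(HClO) = 0.001490 mol; n(ClO-) = 0.006802 mol.
By Henderson-Hasselbalch, pH = pKa + log([A^-]/[HA]) = 7.52 + log(0.006802/0.001490) = 7.52 + (+0.66) = 8.18.

8.18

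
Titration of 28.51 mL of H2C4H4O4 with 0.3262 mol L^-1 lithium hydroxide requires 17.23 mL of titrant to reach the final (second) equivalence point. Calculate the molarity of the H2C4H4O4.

n(LiOH) = 0.3262 x 0.01723 = 0.005620 mol.
At the final (second) equivalence point, 2 mol OH^- react per mol H2C4H4O4, so n(H2C4H4O4) = 0.005620 / 2 = 0.002810 mol.
[H2C4H4O4] = 0.002810 / 0.02851 L = 0.0986 M.

0.0986 M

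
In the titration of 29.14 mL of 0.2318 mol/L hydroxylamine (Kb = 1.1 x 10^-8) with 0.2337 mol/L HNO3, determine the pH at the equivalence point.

3.49

n(NH2OH) = 0.2318 x 0.02914 = 0.006755 mol; V(HNO3) at equivalence = 0.006755/0.2337 = 0.02890 L.
At equivalence the base is fully converted to NH3OH+; total volume = 0.05804 L, so [NH3OH+] = 0.006755/0.05804 = 0.1164 M.
Ka(NH3OH+) = Kw/Kb = 1.0e-14 / 1.1 x 10^-8 = 9.09e-7.
[H^+] = sqrt(Ka x [NH3OH+]) = sqrt(9.09e-7 x 0.1164) = 0.000325 M.
pH = -log(0.000325) = 3.49.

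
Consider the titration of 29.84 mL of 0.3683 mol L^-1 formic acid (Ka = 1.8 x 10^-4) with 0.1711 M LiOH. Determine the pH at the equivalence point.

n(HCOOH) = 0.3683 x 0.02984 = 0.01099 mol; V(LiOH) at equivalence = 0.01099/0.1711 = 0.06423 L.
At equivalence all the acid is converted to HCOO-; total volume = 0.02984 + 0.06423 = 0.09407 L, so [HCOO-] = 0.01099/0.09407 = 0.1168 M.
Kb = Kw/Ka = 1.0e-14 / 1.8 x 10^-4 = 5.56e-11.
[OH^-] = sqrt(Kb x [HCOO-]) = sqrt(5.56e-11 x 0.1168) = 2.55e-6 M.
pOH = 5.59, so pH = 14.00 - 5.59 = 8.41.

8.41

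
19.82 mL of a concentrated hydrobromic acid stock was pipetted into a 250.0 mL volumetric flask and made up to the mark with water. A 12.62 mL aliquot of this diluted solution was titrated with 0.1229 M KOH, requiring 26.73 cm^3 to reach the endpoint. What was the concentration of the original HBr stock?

n(KOH) = 0.1229 x 0.02673 = 0.003285 mol.
n(HBr) in the aliquot = 0.003285 mol.
[diluted HBr] = 0.003285 / 0.01262 = 0.2603 M.
Dilution factor = 250.0/19.82 = 12.61, so [stock] = 0.2603 x 12.61 = 3.28 M.

3.28 M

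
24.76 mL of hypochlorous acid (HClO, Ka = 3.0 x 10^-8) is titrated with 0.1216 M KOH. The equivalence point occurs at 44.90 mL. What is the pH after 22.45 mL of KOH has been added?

7.52

22.45 mL is exactly half the equivalence volume (44.90/2), i.e. the half-equivalence point.
There, n(HA) = n(A^-), so pH = pKa = -log(3.0 x 10^-8) = 7.52.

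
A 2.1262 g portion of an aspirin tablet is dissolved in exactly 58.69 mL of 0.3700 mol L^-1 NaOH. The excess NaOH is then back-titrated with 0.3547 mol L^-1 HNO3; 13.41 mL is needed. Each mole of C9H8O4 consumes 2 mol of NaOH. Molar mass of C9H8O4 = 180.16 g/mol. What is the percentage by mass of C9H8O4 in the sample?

Total n(NaOH) added = 0.3700 x 0.05869 = 0.02172 mol.
n(HNO3) used = 0.3547 x 0.01341 = 0.004757 mol, which equals the excess n(NaOH).
So n(NaOH) consumed by the sample = 0.02172 - 0.004757 = 0.01696 mol.
n(C9H8O4) = 0.01696 / 2 = 0.008479 mol.
mass C9H8O4 = 0.008479 x 180.16 = 1.528 g, so %C9H8O4 = 1.528/2.1262 x 100 = 71.8%.

71.8%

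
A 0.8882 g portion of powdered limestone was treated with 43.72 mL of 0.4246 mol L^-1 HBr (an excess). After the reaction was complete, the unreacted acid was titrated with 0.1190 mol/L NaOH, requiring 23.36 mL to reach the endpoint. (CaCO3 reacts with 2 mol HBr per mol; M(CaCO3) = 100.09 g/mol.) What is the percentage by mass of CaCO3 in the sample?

88.9%

Total n(HBr) added = 0.4246 x 0.04372 = 0.01856 mol.
n(NaOH) used = 0.1190 x 0.02336 = 0.002780 mol, which equals the excess n(HBr).
So n(HBr) consumed by the sample = 0.01856 - 0.002780 = 0.01578 mol.
n(CaCO3) = 0.01578 / 2 = 0.007892 mol.
mass CaCO3 = 0.007892 x 100.09 = 0.7899 g, so %CaCO3 = 0.7899/0.8882 x 100 = 88.9%.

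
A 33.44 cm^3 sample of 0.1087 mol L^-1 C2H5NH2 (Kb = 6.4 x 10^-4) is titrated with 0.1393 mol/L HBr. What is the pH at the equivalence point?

6.01

n(C2H5NH2) = 0.1087 x 0.03344 = 0.003635 mol; V(HBr) at equivalence = 0.003635/0.1393 = 0.02609 L.
At equivalence the base is fully converted to C2H5NH3+; total volume = 0.05953 L, so [C2H5NH3+] = 0.003635/0.05953 = 0.06106 M.
Ka(C2H5NH3+) = Kw/Kb = 1.0e-14 / 6.4 x 10^-4 = 1.56e-11.
[H^+] = sqrt(Ka x [C2H5NH3+]) = sqrt(1.56e-11 x 0.06106) = 9.77e-7 M.
pH = -log(9.77e-7) = 6.01.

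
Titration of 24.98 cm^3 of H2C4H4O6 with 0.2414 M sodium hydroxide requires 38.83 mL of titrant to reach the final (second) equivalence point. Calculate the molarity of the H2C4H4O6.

0.188 M

n(NaOH) = 0.2414 x 0.03883 = 0.009374 mol.
At the final (second) equivalence point, 2 mol OH^- react per mol H2C4H4O6, so n(H2C4H4O6) = 0.009374 / 2 = 0.004687 mol.
[H2C4H4O6] = 0.004687 / 0.02498 L = 0.188 M.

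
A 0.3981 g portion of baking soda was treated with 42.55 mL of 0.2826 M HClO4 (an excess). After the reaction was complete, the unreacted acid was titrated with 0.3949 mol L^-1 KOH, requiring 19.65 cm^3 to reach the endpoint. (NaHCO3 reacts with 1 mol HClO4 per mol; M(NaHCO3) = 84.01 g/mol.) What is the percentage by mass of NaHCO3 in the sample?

Total n(HClO4) added = 0.2826 x 0.04255 = 0.01202 mol.
n(KOH) used = 0.3949 x 0.01965 = 0.007760 mol, which equals the excess n(HClO4).
So n(HClO4) consumed by the sample = 0.01202 - 0.007760 = 0.004265 mol.
n(NaHCO3) = 0.004265 / 1 = 0.004265 mol.
mass NaHCO3 = 0.004265 x 84.01 = 0.3583 g, so %NaHCO3 = 0.3583/0.3981 x 100 = 90.0%.

90.0%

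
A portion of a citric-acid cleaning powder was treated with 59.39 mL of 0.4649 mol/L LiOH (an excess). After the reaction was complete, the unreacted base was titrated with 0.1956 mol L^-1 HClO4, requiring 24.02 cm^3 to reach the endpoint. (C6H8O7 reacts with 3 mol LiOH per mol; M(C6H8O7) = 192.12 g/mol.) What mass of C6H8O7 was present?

Total n(LiOH) added = 0.4649 x 0.05939 = 0.02761 mol.
n(HClO4) used = 0.1956 x 0.02402 = 0.004698 mol, which equals the excess n(LiOH).
So n(LiOH) consumed by the sample = 0.02761 - 0.004698 = 0.02291 mol.
n(C6H8O7) = 0.02291 / 3 = 0.007637 mol.
mass = 0.007637 mol x 192.12 g/mol = 1.47 g.

1.47 g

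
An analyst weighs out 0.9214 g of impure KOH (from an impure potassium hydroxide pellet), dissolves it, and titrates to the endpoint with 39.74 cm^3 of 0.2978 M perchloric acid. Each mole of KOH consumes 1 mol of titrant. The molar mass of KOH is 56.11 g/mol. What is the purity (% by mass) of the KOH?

72.1%

n(HClO4) = 0.2978 x 0.03974 = 0.01183 mol.
n(KOH) = 0.01183 / 1 = 0.01183 mol.
mass of KOH = 0.01183 x 56.11 = 0.6640 g.
% purity = 0.6640 / 0.9214 x 100 = 72.1%.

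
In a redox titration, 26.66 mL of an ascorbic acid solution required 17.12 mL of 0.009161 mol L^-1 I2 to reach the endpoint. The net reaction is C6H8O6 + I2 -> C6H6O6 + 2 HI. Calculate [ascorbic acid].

n(I2) = 0.009161 x 0.01712 = 0.0001568 mol.
From the balanced equation, 1 mol I2 reacts with 1 mol ascorbic acid, so n(ascorbic acid) = 0.0001568 x 1/1 = 0.0001568 mol.
[ascorbic acid] = 0.0001568 / 0.02666 L = 0.00588 M.

0.00588 M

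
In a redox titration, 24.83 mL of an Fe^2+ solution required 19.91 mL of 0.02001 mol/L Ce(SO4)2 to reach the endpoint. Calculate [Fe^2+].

0.0160 M

n(Ce(SO4)2) = 0.02001 x 0.01991 = 0.0003984 mol.
From the balanced equation, 1 mol Ce(SO4)2 reacts with 1 mol Fe^2+, so n(Fe^2+) = 0.0003984 x 1/1 = 0.0003984 mol.
[Fe^2+] = 0.0003984 / 0.02483 L = 0.0160 M.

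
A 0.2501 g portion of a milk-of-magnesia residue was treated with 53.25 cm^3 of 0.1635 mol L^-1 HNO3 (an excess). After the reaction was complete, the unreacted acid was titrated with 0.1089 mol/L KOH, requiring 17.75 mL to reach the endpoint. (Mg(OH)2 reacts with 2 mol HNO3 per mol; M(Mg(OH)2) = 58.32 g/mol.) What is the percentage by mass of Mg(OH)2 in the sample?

Total n(HNO3) added = 0.1635 x 0.05325 = 0.008706 mol.
n(KOH) used = 0.1089 x 0.01775 = 0.001933 mol, which equals the excess n(HNO3).
So n(HNO3) consumed by the sample = 0.008706 - 0.001933 = 0.006773 mol.
n(Mg(OH)2) = 0.006773 / 2 = 0.003387 mol.
mass Mg(OH)2 = 0.003387 x 58.32 = 0.1975 g, so %Mg(OH)2 = 0.1975/0.2501 x 100 = 79.0%.

79.0%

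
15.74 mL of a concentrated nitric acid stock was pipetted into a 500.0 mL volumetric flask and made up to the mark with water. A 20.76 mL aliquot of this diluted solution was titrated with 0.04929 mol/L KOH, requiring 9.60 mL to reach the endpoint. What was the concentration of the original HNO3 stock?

n(KOH) = 0.04929 x 0.009600 = 0.0004732 mol.
n(HNO3) in the aliquot = 0.0004732 mol.
[diluted HNO3] = 0.0004732 / 0.02076 = 0.02279 M.
Dilution factor = 500.0/15.74 = 31.77, so [stock] = 0.02279 x 31.77 = 0.724 M.

0.724 M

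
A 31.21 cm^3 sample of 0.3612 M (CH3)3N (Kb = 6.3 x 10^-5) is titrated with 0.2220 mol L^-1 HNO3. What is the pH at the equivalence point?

n((CH3)3N) = 0.3612 x 0.03121 = 0.01127 mol; V(HNO3) at equivalence = 0.01127/0.2220 = 0.05078 L.
At equivalence the base is fully converted to (CH3)3NH+; total volume = 0.08199 L, so [(CH3)3NH+] = 0.01127/0.08199 = 0.1375 M.
Ka((CH3)3NH+) = Kw/Kb = 1.0e-14 / 6.3 x 10^-5 = 1.59e-10.
[H^+] = sqrt(Ka x [(CH3)3NH+]) = sqrt(1.59e-10 x 0.1375) = 4.67e-6 M.
pH = -log(4.67e-6) = 5.33.

5.33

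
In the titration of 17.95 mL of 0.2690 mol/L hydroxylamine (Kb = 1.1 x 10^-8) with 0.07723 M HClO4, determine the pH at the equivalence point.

n(NH2OH) = 0.2690 x 0.01795 = 0.004829 mol; V(HClO4) at equivalence = 0.004829/0.07723 = 0.06252 L.
At equivalence the base is fully converted to NH3OH+; total volume = 0.08047 L, so [NH3OH+] = 0.004829/0.08047 = 0.06000 M.
Ka(NH3OH+) = Kw/Kb = 1.0e-14 / 1.1 x 10^-8 = 9.09e-7.
[H^+] = sqrt(Ka x [NH3OH+]) = sqrt(9.09e-7 x 0.06000) = 0.000234 M.
pH = -log(0.000234) = 3.63.

3.63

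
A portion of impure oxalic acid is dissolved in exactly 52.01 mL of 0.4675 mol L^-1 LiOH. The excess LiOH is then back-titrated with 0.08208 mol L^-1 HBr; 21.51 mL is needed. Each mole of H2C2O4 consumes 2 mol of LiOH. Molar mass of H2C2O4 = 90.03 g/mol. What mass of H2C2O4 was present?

1.02 g

Total n(LiOH) added = 0.4675 x 0.05201 = 0.02431 mol.
n(HBr) used = 0.08208 x 0.02151 = 0.001766 mol, which equals the excess n(LiOH).
So n(LiOH) consumed by the sample = 0.02431 - 0.001766 = 0.02255 mol.
n(H2C2O4) = 0.02255 / 2 = 0.01127 mol.
mass = 0.01127 mol x 90.03 g/mol = 1.02 g.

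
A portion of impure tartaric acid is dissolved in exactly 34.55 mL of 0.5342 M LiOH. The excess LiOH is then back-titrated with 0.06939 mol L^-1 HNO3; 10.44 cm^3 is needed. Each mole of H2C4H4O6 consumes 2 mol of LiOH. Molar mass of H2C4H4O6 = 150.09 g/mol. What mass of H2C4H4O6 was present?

1.33 g

Total n(LiOH) added = 0.5342 x 0.03455 = 0.01846 mol.
n(HNO3) used = 0.06939 x 0.01044 = 0.0007244 mol, which equals the excess n(LiOH).
So n(LiOH) consumed by the sample = 0.01846 - 0.0007244 = 0.01773 mol.
n(H2C4H4O6) = 0.01773 / 2 = 0.008866 mol.
mass = 0.008866 mol x 150.09 g/mol = 1.33 g.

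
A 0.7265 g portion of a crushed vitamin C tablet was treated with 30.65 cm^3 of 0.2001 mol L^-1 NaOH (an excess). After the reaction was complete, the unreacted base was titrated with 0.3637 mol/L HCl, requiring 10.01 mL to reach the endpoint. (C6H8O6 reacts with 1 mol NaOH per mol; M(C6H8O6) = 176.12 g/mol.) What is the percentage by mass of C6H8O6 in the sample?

Total n(NaOH) added = 0.2001 x 0.03065 = 0.006133 mol.
n(HCl) used = 0.3637 x 0.01001 = 0.003641 mol, which equals the excess n(NaOH).
So n(NaOH) consumed by the sample = 0.006133 - 0.003641 = 0.002492 mol.
n(C6H8O6) = 0.002492 / 1 = 0.002492 mol.
mass C6H8O6 = 0.002492 x 176.12 = 0.4390 g, so %C6H8O6 = 0.4390/0.7265 x 100 = 60.4%.

60.4%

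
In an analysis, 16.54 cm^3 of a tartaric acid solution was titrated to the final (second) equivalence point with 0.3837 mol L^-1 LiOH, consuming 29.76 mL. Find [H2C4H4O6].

0.345 M

n(LiOH) = 0.3837 x 0.02976 = 0.01142 mol.
At the final (second) equivalence point, 2 mol OH^- react per mol H2C4H4O6, so n(H2C4H4O6) = 0.01142 / 2 = 0.005709 mol.
[H2C4H4O6] = 0.005709 / 0.01654 L = 0.345 M.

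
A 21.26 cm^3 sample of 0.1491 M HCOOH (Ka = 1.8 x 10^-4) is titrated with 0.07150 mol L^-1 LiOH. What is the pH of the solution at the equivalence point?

n(HCOOH) = 0.1491 x 0.02126 = 0.003170 mol; V(LiOH) at equivalence = 0.003170/0.07150 = 0.04433 L.
At equivalence all the acid is converted to HCOO-; total volume = 0.02126 + 0.04433 = 0.06559 L, so [HCOO-] = 0.003170/0.06559 = 0.04833 M.
Kb = Kw/Ka = 1.0e-14 / 1.8 x 10^-4 = 5.56e-11.
[OH^-] = sqrt(Kb x [HCOO-]) = sqrt(5.56e-11 x 0.04833) = 1.64e-6 M.
pOH = 5.79, so pH = 14.00 - 5.79 = 8.21.

8.21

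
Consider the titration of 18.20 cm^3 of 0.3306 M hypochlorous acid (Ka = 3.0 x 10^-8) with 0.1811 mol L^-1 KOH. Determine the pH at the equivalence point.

n(HClO) = 0.3306 x 0.01820 = 0.006017 mol; V(KOH) at equivalence = 0.006017/0.1811 = 0.03322 L.
At equivalence all the acid is converted to ClO-; total volume = 0.01820 + 0.03322 = 0.05142 L, so [ClO-] = 0.006017/0.05142 = 0.1170 M.
Kb = Kw/Ka = 1.0e-14 / 3.0 x 10^-8 = 3.33e-7.
[OH^-] = sqrt(Kb x [ClO-]) = sqrt(3.33e-7 x 0.1170) = 0.000197 M.
pOH = 3.70, so pH = 14.00 - 3.70 = 10.30.

10.30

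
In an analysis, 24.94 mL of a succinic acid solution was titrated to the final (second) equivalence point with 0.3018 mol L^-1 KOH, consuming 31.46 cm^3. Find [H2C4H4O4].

0.190 M

n(KOH) = 0.3018 x 0.03146 = 0.009495 mol.
At the final (second) equivalence point, 2 mol OH^- react per mol H2C4H4O4, so n(H2C4H4O4) = 0.009495 / 2 = 0.004747 mol.
[H2C4H4O4] = 0.004747 / 0.02494 L = 0.190 M.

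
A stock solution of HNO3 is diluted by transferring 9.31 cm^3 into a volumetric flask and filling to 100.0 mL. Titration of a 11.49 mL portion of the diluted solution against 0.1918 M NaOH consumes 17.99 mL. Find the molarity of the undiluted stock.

3.23 M

n(NaOH) = 0.1918 x 0.01799 = 0.003450 mol.
n(HNO3) in the aliquot = 0.003450 mol.
[diluted HNO3] = 0.003450 / 0.01149 = 0.3003 M.
Dilution factor = 100.0/9.310 = 10.74, so [stock] = 0.3003 x 10.74 = 3.23 M.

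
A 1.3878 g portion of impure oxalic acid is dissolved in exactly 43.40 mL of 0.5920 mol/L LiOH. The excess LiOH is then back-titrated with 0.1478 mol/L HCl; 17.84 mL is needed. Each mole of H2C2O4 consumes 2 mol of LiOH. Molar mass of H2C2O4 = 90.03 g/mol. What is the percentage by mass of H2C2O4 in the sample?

74.8%

Total n(LiOH) added = 0.5920 x 0.04340 = 0.02569 mol.
n(HCl) used = 0.1478 x 0.01784 = 0.002637 mol, which equals the excess n(LiOH).
So n(LiOH) consumed by the sample = 0.02569 - 0.002637 = 0.02306 mol.
n(H2C2O4) = 0.02306 / 2 = 0.01153 mol.
mass H2C2O4 = 0.01153 x 90.03 = 1.038 g, so %H2C2O4 = 1.038/1.3878 x 100 = 74.8%.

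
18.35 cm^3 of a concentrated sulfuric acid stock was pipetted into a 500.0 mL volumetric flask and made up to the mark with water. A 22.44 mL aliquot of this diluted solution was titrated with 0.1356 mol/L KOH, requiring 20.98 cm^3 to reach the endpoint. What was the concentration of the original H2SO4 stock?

n(KOH) = 0.1356 x 0.02098 = 0.002845 mol.
n(H2SO4) in the aliquot = 0.002845 x 1/2 = 0.001422 mol.
[diluted H2SO4] = 0.001422 / 0.02244 = 0.06339 M.
Dilution factor = 500.0/18.35 = 27.25, so [stock] = 0.06339 x 27.25 = 1.73 M.

1.73 M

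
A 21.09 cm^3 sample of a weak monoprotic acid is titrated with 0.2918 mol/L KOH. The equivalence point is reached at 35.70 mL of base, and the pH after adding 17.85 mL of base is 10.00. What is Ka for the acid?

1.0 x 10^-10

17.85 mL is half of the equivalence volume, so this is the half-equivalence point where [HA] = [A^-].
At half-equivalence pH = pKa, so pKa = 10.00.
Ka = 10^(-10.00) = 1.0 x 10^-10.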